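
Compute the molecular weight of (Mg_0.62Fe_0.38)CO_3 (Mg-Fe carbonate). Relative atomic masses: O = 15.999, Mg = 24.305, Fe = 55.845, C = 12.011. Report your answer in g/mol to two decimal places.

Mg: 0.62 × 24.305 = 15.0691
Fe: 0.38 × 55.845 = 21.2211
C: 1 × 12.011 = 12.0110
O: 3 × 15.999 = 47.9970
Summing the contributions gives the formula mass.

96.30 g/mol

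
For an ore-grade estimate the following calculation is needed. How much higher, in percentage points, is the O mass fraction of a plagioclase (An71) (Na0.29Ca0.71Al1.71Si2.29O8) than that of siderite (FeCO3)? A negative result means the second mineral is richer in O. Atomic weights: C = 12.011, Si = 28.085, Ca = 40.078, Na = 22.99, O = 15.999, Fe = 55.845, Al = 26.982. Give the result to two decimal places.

O in Na0.29Ca0.71Al1.71Si2.29O8: molar mass 273.568 g/mol; 8×15.999 = 127.992 g → 46.79 wt%.
O in FeCO3: molar mass 115.853 g/mol; 3×15.999 = 47.997 g → 41.43 wt%.
Difference = 46.79 − 41.43 = 5.36 percentage points.

5.36 percentage points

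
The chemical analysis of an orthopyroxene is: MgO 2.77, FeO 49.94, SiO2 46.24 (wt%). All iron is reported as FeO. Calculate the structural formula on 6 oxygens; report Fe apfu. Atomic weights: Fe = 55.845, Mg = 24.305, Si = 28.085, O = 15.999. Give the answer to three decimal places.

1.811 Fe apfu

MgO: 2.77/40.304 = 0.06873 mol → 0.06873 mol Mg, 0.06873 mol O.
FeO: 49.94/71.844 = 0.69512 mol → 0.69512 mol Fe, 0.69512 mol O.
SiO2: 46.24/60.083 = 0.76960 mol → 0.76960 mol Si, 1.53920 mol O.
Total oxygen = 2.30305 mol. Normalization factor = 6/2.30305 = 2.60524.
Fe per 6 O = 0.69512 × 2.60524 = 1.811.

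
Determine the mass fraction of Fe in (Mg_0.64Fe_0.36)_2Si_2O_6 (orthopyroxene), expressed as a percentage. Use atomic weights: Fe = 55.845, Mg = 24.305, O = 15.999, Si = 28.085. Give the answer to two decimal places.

17.99 weight percent

Formula mass = 1.28·24.305 + 0.72·55.845 + 2·28.085 + 6·15.999 = 223.483 g/mol, of which 40.208 g is Fe.
So Fe makes up 40.208/223.483 = 0.1799 of the mass, i.e. 17.99%.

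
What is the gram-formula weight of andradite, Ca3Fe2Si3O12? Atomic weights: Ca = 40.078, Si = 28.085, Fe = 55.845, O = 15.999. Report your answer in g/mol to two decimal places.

508.17 g/mol

Ca: 3 × 40.078 = 120.2340
Fe: 2 × 55.845 = 111.6900
Si: 3 × 28.085 = 84.2550
O: 12 × 15.999 = 191.9880
Summing the contributions gives the formula mass.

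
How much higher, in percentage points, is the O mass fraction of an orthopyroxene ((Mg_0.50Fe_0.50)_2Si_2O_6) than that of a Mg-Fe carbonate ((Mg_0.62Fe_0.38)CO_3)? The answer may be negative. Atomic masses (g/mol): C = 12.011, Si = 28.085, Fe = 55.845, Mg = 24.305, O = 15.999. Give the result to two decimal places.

-8.52 percentage points

O in (Mg_0.50Fe_0.50)_2Si_2O_6: molar mass 232.314 g/mol; 6×15.999 = 95.994 g → 41.32 wt%.
O in (Mg_0.62Fe_0.38)CO_3: molar mass 96.298 g/mol; 3×15.999 = 47.997 g → 49.84 wt%.
Difference = 41.32 − 49.84 = -8.52 percentage points.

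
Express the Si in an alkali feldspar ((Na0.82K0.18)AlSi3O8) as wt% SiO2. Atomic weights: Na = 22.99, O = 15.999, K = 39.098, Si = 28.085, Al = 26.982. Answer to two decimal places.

67.99 wt%

M((Na0.82K0.18)AlSi3O8) = 265.118 g/mol; M(SiO2) = 60.083 g/mol.
Moles SiO2 per formula unit = 3 Si ÷ 1 = 3.0000.
SiO2 fraction = (3.0000 × 60.083) / 265.118 = 180.249/265.118 = 0.6799.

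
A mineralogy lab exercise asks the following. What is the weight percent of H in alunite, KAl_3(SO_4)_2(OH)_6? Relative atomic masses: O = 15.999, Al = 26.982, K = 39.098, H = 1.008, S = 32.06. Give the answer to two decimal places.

Molar mass of KAl_3(SO_4)_2(OH)_6: 1·39.098 + 3·26.982 + 2·32.06 + 14·15.999 + 6·1.008 = 414.198 g/mol.
Mass of H per formula unit: 6 × 1.008 = 6.048 g.
Weight fraction H = 6.048 / 414.198 = 0.0146.

1.46 wt%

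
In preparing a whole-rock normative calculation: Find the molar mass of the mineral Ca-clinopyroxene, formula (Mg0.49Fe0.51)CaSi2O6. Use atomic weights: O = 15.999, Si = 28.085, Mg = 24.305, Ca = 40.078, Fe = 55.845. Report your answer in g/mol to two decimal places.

The formula mass is the sum 0.49(24.305) + 0.51(55.845) + 1(40.078) + 2(28.085) + 6(15.999).

232.63 g/mol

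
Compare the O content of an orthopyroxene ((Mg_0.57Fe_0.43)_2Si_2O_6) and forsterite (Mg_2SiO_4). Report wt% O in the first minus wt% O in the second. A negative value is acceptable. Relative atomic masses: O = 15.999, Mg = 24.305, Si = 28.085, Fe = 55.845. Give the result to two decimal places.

First mineral: 95.994 g O in 227.898 g formula = 42.12 wt% O.
Second mineral: 63.996 g O in 140.691 g formula = 45.49 wt% O.
42.12% − 45.49% gives a difference of -3.37 percentage points.

-3.37 percentage points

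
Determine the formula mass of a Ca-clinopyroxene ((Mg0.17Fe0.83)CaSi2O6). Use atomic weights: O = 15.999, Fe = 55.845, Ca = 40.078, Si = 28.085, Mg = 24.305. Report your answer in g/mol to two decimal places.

The formula mass is the sum 0.17×24.305 + 0.83×55.845 + 1×40.078 + 2×28.085 + 6×15.999.

242.73 g/mol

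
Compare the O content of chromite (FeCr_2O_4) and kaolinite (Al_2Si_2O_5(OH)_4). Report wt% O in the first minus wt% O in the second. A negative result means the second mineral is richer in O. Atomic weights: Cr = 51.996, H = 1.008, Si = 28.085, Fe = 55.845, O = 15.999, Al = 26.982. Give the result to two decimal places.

-27.19 percentage points

O in FeCr_2O_4: molar mass 223.833 g/mol; 4×15.999 = 63.996 g → 28.59 wt%.
O in Al_2Si_2O_5(OH)_4: molar mass 258.157 g/mol; 9×15.999 = 143.991 g → 55.78 wt%.
Difference = 28.59 − 55.78 = -27.19 percentage points.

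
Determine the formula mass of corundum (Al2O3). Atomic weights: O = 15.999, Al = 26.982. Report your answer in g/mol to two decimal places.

Al: 2 × 26.982 = 53.9640
O: 3 × 15.999 = 47.9970
Summing the contributions gives the formula mass.

101.96 g/mol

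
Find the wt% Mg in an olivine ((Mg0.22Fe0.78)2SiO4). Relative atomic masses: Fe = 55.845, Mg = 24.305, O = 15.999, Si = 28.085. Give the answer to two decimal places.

M((Mg0.22Fe0.78)2SiO4) = 189.893 g/mol.
Mg contributes 0.44 × 24.305 = 10.694 g per mole.
10.694/189.893 = 0.0563 → 5.63%.

5.63 mass %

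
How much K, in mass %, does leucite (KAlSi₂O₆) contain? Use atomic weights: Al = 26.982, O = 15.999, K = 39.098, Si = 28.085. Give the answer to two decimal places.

Molar mass of KAlSi₂O₆: 1·39.098 + 1·26.982 + 2·28.085 + 6·15.999 = 218.244 g/mol.
Mass of K per formula unit: 1 × 39.098 = 39.098 g.
Weight fraction K = 39.098 / 218.244 = 0.1791.

17.91 mass %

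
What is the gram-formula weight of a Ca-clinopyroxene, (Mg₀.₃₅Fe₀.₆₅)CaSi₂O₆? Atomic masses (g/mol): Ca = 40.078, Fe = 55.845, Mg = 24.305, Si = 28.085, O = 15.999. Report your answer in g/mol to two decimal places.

The formula mass is the sum 0.35·24.305 + 0.65·55.845 + 1·40.078 + 2·28.085 + 6·15.999.

237.05 g/mol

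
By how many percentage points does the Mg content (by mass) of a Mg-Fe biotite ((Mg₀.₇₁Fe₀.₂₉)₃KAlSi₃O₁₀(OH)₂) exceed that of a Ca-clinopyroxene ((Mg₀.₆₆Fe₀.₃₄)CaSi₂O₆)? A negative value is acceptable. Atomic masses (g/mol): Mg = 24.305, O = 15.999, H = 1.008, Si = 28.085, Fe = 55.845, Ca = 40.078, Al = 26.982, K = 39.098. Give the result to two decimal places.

4.58 percentage points

Mg in (Mg₀.₇₁Fe₀.₂₉)₃KAlSi₃O₁₀(OH)₂: molar mass 444.694 g/mol; 2.13×24.305 = 51.770 g → 11.64 wt%.
Mg in (Mg₀.₆₆Fe₀.₃₄)CaSi₂O₆: molar mass 227.271 g/mol; 0.66×24.305 = 16.041 g → 7.06 wt%.
Difference = 11.64 − 7.06 = 4.58 percentage points.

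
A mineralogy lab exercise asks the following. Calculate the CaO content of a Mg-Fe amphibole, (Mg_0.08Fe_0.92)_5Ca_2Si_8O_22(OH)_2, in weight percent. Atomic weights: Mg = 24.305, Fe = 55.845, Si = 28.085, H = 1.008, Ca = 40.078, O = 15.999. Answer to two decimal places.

Molar mass of (Mg_0.08Fe_0.92)_5Ca_2Si_8O_22(OH)_2 = 0.40*24.305 + 4.60*55.845 + 2*40.078 + 8*28.085 + 24*15.999 + 2*1.008 = 957.437 g/mol.
Each formula unit contains 2 Ca, equivalent to 2/1 = 2.0000 mol CaO.
M(CaO) = 1×40.078 + 1×15.999 = 56.077 g/mol.
Mass of CaO per formula unit = 2.0000 × 56.077 = 112.154 g.
CaO wt% = 112.154 / 957.437 × 100 = 11.71%.

11.71 wt%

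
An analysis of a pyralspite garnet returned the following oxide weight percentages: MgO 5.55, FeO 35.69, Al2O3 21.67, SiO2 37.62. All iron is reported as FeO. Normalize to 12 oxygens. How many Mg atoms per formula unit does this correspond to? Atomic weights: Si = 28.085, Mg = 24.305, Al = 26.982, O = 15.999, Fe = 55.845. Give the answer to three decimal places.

MgO (M=40.304): mol = 0.13770; Mg = 0.13770, O = 0.13770.
FeO (M=71.844): mol = 0.49677; Fe = 0.49677, O = 0.49677.
Al2O3 (M=101.961): mol = 0.21253; Al = 0.42506, O = 0.63759.
SiO2 (M=60.083): mol = 0.62613; Si = 0.62613, O = 1.25226.
ΣO = 2.52432; factor = 12/ΣO = 4.75376.
Mg apfu = 0.13770 × 4.75376 = 0.655.

0.655 Mg apfu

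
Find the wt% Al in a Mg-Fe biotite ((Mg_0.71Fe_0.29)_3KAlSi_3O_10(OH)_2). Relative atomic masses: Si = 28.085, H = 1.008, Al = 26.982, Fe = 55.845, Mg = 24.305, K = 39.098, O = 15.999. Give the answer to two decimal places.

6.07 weight percent

Formula mass = 2.13·24.305 + 0.87·55.845 + 1·39.098 + 1·26.982 + 3·28.085 + 12·15.999 + 2·1.008 = 444.694 g/mol, of which 26.982 g is Al.
So Al makes up 26.982/444.694 = 0.0607 of the mass, i.e. 6.07%.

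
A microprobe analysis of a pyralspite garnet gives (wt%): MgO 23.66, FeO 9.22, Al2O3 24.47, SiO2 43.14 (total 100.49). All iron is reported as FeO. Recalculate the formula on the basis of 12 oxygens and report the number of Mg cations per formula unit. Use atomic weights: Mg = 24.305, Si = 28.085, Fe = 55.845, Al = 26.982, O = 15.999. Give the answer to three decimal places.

MgO (M=40.304): mol = 0.58704; Mg = 0.58704, O = 0.58704.
FeO (M=71.844): mol = 0.12833; Fe = 0.12833, O = 0.12833.
Al2O3 (M=101.961): mol = 0.23999; Al = 0.47998, O = 0.71997.
SiO2 (M=60.083): mol = 0.71801; Si = 0.71801, O = 1.43602.
ΣO = 2.87136; factor = 12/ΣO = 4.17920.
Mg apfu = 0.58704 × 4.17920 = 2.453.

2.453 Mg apfu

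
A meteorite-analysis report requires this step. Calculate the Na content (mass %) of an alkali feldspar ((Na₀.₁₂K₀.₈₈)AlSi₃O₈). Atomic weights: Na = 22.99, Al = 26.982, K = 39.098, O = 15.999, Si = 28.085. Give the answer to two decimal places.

Formula mass = 0.12·22.99 + 0.88·39.098 + 1·26.982 + 3·28.085 + 8·15.999 = 276.394 g/mol, of which 2.759 g is Na.
So Na makes up 2.759/276.394 = 0.0100 of the mass, i.e. 1.00%.

1.00 mass %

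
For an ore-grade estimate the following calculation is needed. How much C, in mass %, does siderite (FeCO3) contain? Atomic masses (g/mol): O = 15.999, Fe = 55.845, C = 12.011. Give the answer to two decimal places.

M(FeCO3) = 115.853 g/mol.
C contributes 1 × 12.011 = 12.011 g per mole.
12.011/115.853 = 0.1037 → 10.37%.

10.37 mass %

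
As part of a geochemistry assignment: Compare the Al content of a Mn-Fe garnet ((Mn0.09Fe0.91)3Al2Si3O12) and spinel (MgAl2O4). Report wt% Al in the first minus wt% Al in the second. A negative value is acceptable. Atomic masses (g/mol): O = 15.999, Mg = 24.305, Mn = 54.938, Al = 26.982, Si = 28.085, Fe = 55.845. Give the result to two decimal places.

-27.08 percentage points

M((Mn0.09Fe0.91)3Al2Si3O12) = 497.497 g/mol, so wt% Al = 53.964/497.497 × 100 = 10.85%.
M(MgAl2O4) = 142.265 g/mol, so wt% Al = 53.964/142.265 × 100 = 37.93%.
10.85 − 37.93 = -27.08 pp.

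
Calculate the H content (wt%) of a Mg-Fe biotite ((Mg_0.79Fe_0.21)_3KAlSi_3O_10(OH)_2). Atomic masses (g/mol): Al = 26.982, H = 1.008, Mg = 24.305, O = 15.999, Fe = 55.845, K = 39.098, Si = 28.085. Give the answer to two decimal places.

Molar mass of (Mg_0.79Fe_0.21)_3KAlSi_3O_10(OH)_2: 2.37×24.305 + 0.63×55.845 + 1×39.098 + 1×26.982 + 3×28.085 + 12×15.999 + 2×1.008 = 437.124 g/mol.
Mass of H per formula unit: 2 × 1.008 = 2.016 g.
Weight fraction H = 2.016 / 437.124 = 0.0046.

0.46 wt%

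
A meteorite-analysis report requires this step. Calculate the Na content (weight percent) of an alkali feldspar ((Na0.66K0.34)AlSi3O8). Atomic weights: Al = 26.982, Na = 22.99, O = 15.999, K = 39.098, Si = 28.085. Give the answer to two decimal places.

Molar mass of (Na0.66K0.34)AlSi3O8: 0.66*22.99 + 0.34*39.098 + 1*26.982 + 3*28.085 + 8*15.999 = 267.696 g/mol.
Mass of Na per formula unit: 0.66 × 22.99 = 15.173 g.
Weight fraction Na = 15.173 / 267.696 = 0.0567.

5.67 weight percent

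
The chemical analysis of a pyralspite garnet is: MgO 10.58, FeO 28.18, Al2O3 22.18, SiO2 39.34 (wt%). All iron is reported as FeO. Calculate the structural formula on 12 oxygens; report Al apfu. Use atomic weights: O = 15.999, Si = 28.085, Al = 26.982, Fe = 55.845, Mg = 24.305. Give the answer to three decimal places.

1.995 Al apfu

10.58 wt% MgO ÷ 40.304 g/mol = 0.26250 mol, giving 0.26250 Mg and 0.26250 O.
28.18 wt% FeO ÷ 71.844 g/mol = 0.39224 mol, giving 0.39224 Fe and 0.39224 O.
22.18 wt% Al2O3 ÷ 101.961 g/mol = 0.21753 mol, giving 0.43506 Al and 0.65259 O.
39.34 wt% SiO2 ÷ 60.083 g/mol = 0.65476 mol, giving 0.65476 Si and 1.30952 O.
Oxygen sums to 2.61685; scaling by 12/2.61685 = 4.58567 puts the formula on 12 O.
Al: 0.43506 × 4.58567 = 1.995 atoms per formula unit.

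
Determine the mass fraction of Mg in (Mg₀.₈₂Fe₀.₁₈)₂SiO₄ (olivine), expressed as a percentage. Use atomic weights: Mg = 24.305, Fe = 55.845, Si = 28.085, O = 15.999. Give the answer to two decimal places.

M((Mg₀.₈₂Fe₀.₁₈)₂SiO₄) = 152.045 g/mol.
Mg contributes 1.64 × 24.305 = 39.860 g per mole.
39.860/152.045 = 0.2622 → 26.22%.

26.22 mass %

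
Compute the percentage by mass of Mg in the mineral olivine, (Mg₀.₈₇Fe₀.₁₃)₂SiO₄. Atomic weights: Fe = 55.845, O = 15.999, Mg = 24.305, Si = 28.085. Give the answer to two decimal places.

Molar mass of (Mg₀.₈₇Fe₀.₁₃)₂SiO₄: 1.74·24.305 + 0.26·55.845 + 1·28.085 + 4·15.999 = 148.891 g/mol.
Mass of Mg per formula unit: 1.74 × 24.305 = 42.291 g.
Weight fraction Mg = 42.291 / 148.891 = 0.2840.

28.40 wt%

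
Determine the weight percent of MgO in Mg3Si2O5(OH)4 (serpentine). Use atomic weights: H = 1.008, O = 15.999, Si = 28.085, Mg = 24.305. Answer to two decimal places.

43.63 wt%

M(Mg3Si2O5(OH)4) = 277.108 g/mol; M(MgO) = 40.304 g/mol.
Moles MgO per formula unit = 3 Mg ÷ 1 = 3.0000.
MgO fraction = (3.0000 × 40.304) / 277.108 = 120.912/277.108 = 0.4363.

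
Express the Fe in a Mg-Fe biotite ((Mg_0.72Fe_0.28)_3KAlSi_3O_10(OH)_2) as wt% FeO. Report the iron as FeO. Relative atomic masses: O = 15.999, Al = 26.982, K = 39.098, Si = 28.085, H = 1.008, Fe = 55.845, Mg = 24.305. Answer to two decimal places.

Formula mass = 443.748 g/mol.
0.84 Fe → 0.8400 mol FeO per formula unit; M(FeO) = 71.844, so FeO mass = 60.349 g.
60.349/443.748 × 100 = 13.60 wt%.

13.60 wt%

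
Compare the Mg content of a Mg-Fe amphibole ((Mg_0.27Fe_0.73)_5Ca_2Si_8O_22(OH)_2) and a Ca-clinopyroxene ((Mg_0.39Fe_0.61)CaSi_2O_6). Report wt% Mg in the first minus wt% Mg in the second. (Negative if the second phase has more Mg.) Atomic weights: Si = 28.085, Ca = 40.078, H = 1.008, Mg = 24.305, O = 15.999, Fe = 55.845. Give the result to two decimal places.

-0.48 percentage points

First mineral: 32.812 g Mg in 927.474 g formula = 3.54 wt% Mg.
Second mineral: 9.479 g Mg in 235.786 g formula = 4.02 wt% Mg.
3.54% − 4.02% gives a difference of -0.48 percentage points.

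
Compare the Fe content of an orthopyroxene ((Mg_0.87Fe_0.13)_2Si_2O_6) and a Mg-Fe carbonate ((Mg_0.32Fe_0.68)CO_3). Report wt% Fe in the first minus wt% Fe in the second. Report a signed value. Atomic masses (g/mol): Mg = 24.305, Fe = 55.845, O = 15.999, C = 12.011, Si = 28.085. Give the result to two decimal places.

Fe in (Mg_0.87Fe_0.13)_2Si_2O_6: molar mass 208.974 g/mol; 0.26×55.845 = 14.520 g → 6.95 wt%.
Fe in (Mg_0.32Fe_0.68)CO_3: molar mass 105.760 g/mol; 0.68×55.845 = 37.975 g → 35.91 wt%.
Difference = 6.95 − 35.91 = -28.96 percentage points.

-28.96 percentage points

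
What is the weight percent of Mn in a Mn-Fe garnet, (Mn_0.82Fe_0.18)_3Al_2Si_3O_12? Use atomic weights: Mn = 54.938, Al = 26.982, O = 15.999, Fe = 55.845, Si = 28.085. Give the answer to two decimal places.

27.27 mass %

M((Mn_0.82Fe_0.18)_3Al_2Si_3O_12) = 495.511 g/mol.
Mn contributes 2.46 × 54.938 = 135.147 g per mole.
135.147/495.511 = 0.2727 → 27.27%.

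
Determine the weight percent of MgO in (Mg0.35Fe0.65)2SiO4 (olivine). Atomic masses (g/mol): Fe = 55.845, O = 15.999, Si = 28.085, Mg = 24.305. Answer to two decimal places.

Molar mass of (Mg0.35Fe0.65)2SiO4 = 0.70*24.305 + 1.30*55.845 + 1*28.085 + 4*15.999 = 181.693 g/mol.
Each formula unit contains 0.70 Mg, equivalent to 0.70/1 = 0.7000 mol MgO.
M(MgO) = 1×24.305 + 1×15.999 = 40.304 g/mol.
Mass of MgO per formula unit = 0.7000 × 40.304 = 28.213 g.
MgO wt% = 28.213 / 181.693 × 100 = 15.53%.

15.53 wt%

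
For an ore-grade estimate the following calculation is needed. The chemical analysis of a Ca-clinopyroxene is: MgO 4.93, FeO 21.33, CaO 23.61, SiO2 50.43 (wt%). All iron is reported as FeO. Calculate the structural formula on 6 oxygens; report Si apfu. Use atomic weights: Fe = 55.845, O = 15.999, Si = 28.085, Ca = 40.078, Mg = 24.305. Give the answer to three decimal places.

MgO (M=40.304): mol = 0.12232; Mg = 0.12232, O = 0.12232.
FeO (M=71.844): mol = 0.29689; Fe = 0.29689, O = 0.29689.
CaO (M=56.077): mol = 0.42103; Ca = 0.42103, O = 0.42103.
SiO2 (M=60.083): mol = 0.83934; Si = 0.83934, O = 1.67868.
ΣO = 2.51892; factor = 6/ΣO = 2.38197.
Si apfu = 0.83934 × 2.38197 = 1.999.

1.999 Si apfu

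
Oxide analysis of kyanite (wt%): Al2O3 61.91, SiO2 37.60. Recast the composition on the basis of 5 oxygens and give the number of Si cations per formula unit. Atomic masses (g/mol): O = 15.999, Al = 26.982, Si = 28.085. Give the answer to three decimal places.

1.018 Si apfu

61.91 wt% Al2O3 ÷ 101.961 g/mol = 0.60719 mol, giving 1.21438 Al and 1.82157 O.
37.60 wt% SiO2 ÷ 60.083 g/mol = 0.62580 mol, giving 0.62580 Si and 1.25160 O.
Oxygen sums to 3.07317; scaling by 5/3.07317 = 1.62698 puts the formula on 5 O.
Si: 0.62580 × 1.62698 = 1.018 atoms per formula unit.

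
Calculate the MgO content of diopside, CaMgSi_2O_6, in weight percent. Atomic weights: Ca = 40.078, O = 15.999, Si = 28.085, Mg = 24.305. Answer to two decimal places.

18.61 wt%

Formula mass = 216.547 g/mol.
1 Mg → 1.0000 mol MgO per formula unit; M(MgO) = 40.304, so MgO mass = 40.304 g.
40.304/216.547 × 100 = 18.61 wt%.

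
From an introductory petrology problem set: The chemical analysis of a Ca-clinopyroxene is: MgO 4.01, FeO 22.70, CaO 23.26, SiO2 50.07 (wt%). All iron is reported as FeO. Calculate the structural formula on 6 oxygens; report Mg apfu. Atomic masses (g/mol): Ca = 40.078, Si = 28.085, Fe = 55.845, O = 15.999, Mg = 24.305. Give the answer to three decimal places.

0.239 Mg apfu

MgO (M=40.304): mol = 0.09949; Mg = 0.09949, O = 0.09949.
FeO (M=71.844): mol = 0.31596; Fe = 0.31596, O = 0.31596.
CaO (M=56.077): mol = 0.41479; Ca = 0.41479, O = 0.41479.
SiO2 (M=60.083): mol = 0.83335; Si = 0.83335, O = 1.66670.
ΣO = 2.49694; factor = 6/ΣO = 2.40294.
Mg apfu = 0.09949 × 2.40294 = 0.239.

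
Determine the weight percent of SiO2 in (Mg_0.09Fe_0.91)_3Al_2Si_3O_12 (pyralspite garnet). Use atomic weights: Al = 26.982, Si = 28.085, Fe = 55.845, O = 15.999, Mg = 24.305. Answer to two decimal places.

36.84 wt%

M((Mg_0.09Fe_0.91)_3Al_2Si_3O_12) = 489.226 g/mol; M(SiO2) = 60.083 g/mol.
Moles SiO2 per formula unit = 3 Si ÷ 1 = 3.0000.
SiO2 fraction = (3.0000 × 60.083) / 489.226 = 180.249/489.226 = 0.3684.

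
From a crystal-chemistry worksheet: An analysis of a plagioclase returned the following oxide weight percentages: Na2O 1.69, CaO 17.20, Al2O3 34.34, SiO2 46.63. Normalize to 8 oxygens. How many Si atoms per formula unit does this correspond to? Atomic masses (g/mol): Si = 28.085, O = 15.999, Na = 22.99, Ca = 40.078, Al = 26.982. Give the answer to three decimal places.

Na2O (M=61.979): mol = 0.02727; Na = 0.05454, O = 0.02727.
CaO (M=56.077): mol = 0.30672; Ca = 0.30672, O = 0.30672.
Al2O3 (M=101.961): mol = 0.33680; Al = 0.67360, O = 1.01040.
SiO2 (M=60.083): mol = 0.77609; Si = 0.77609, O = 1.55218.
ΣO = 2.89657; factor = 8/ΣO = 2.76189.
Si apfu = 0.77609 × 2.76189 = 2.143.

2.143 Si apfu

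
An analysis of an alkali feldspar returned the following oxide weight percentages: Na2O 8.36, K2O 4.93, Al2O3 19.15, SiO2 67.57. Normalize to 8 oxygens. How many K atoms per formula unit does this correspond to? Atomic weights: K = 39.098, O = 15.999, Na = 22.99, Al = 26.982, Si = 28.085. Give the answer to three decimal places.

0.279 K apfu

Na2O: 8.36/61.979 = 0.13488 mol → 0.26976 mol Na, 0.13488 mol O.
K2O: 4.93/94.195 = 0.05234 mol → 0.10468 mol K, 0.05234 mol O.
Al2O3: 19.15/101.961 = 0.18782 mol → 0.37564 mol Al, 0.56346 mol O.
SiO2: 67.57/60.083 = 1.12461 mol → 1.12461 mol Si, 2.24922 mol O.
Total oxygen = 2.99990 mol. Normalization factor = 8/2.99990 = 2.66676.
K per 8 O = 0.10468 × 2.66676 = 0.279.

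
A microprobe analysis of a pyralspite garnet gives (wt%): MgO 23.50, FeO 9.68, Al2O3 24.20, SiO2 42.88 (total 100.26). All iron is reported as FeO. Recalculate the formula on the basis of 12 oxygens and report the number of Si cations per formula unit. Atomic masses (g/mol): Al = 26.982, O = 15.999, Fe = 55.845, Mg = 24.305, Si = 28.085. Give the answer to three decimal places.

MgO: 23.50/40.304 = 0.58307 mol → 0.58307 mol Mg, 0.58307 mol O.
FeO: 9.68/71.844 = 0.13474 mol → 0.13474 mol Fe, 0.13474 mol O.
Al2O3: 24.20/101.961 = 0.23735 mol → 0.47470 mol Al, 0.71205 mol O.
SiO2: 42.88/60.083 = 0.71368 mol → 0.71368 mol Si, 1.42736 mol O.
Total oxygen = 2.85722 mol. Normalization factor = 12/2.85722 = 4.19989.
Si per 12 O = 0.71368 × 4.19989 = 2.997.

2.997 Si apfu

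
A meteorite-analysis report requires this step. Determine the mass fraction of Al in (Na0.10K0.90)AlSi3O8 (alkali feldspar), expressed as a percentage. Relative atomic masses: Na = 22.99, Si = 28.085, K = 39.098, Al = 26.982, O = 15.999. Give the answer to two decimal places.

Formula mass = 0.10·22.99 + 0.90·39.098 + 1·26.982 + 3·28.085 + 8·15.999 = 276.716 g/mol, of which 26.982 g is Al.
So Al makes up 26.982/276.716 = 0.0975 of the mass, i.e. 9.75%.

9.75 weight percent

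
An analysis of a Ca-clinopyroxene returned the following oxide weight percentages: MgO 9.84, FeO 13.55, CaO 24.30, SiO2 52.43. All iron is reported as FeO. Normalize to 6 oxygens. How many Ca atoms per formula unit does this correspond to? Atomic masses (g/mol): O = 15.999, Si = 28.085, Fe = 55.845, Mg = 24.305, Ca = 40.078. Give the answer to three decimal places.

0.996 Ca apfu

9.84 wt% MgO ÷ 40.304 g/mol = 0.24414 mol, giving 0.24414 Mg and 0.24414 O.
13.55 wt% FeO ÷ 71.844 g/mol = 0.18860 mol, giving 0.18860 Fe and 0.18860 O.
24.30 wt% CaO ÷ 56.077 g/mol = 0.43333 mol, giving 0.43333 Ca and 0.43333 O.
52.43 wt% SiO2 ÷ 60.083 g/mol = 0.87263 mol, giving 0.87263 Si and 1.74526 O.
Oxygen sums to 2.61133; scaling by 6/2.61133 = 2.29768 puts the formula on 6 O.
Ca: 0.43333 × 2.29768 = 0.996 atoms per formula unit.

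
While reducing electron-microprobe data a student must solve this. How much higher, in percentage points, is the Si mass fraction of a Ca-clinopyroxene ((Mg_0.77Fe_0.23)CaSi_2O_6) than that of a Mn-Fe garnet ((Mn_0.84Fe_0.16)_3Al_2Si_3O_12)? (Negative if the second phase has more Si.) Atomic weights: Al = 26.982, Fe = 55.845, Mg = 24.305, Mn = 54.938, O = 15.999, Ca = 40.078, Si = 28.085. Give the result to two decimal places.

8.09 percentage points

M((Mg_0.77Fe_0.23)CaSi_2O_6) = 223.801 g/mol, so wt% Si = 56.170/223.801 × 100 = 25.10%.
M((Mn_0.84Fe_0.16)_3Al_2Si_3O_12) = 495.456 g/mol, so wt% Si = 84.255/495.456 × 100 = 17.01%.
25.10 − 17.01 = 8.09 pp.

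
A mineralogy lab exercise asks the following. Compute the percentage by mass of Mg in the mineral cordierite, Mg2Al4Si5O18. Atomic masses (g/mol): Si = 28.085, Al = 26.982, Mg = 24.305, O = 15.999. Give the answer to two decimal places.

8.31 mass %

Molar mass of Mg2Al4Si5O18: 2×24.305 + 4×26.982 + 5×28.085 + 18×15.999 = 584.945 g/mol.
Mass of Mg per formula unit: 2 × 24.305 = 48.610 g.
Weight fraction Mg = 48.610 / 584.945 = 0.0831.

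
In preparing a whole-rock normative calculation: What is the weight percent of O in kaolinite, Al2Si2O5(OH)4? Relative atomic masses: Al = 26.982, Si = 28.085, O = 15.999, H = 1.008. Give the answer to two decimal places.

55.78 mass %

Molar mass of Al2Si2O5(OH)4: 2·26.982 + 2·28.085 + 9·15.999 + 4·1.008 = 258.157 g/mol.
Mass of O per formula unit: 9 × 15.999 = 143.991 g.
Weight fraction O = 143.991 / 258.157 = 0.5578.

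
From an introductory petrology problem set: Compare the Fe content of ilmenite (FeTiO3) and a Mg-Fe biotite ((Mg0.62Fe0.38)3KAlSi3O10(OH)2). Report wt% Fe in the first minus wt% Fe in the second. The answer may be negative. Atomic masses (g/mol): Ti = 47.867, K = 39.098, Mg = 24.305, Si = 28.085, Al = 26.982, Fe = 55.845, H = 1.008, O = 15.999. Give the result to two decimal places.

M(FeTiO3) = 151.709 g/mol, so wt% Fe = 55.845/151.709 × 100 = 36.81%.
M((Mg0.62Fe0.38)3KAlSi3O10(OH)2) = 453.210 g/mol, so wt% Fe = 63.663/453.210 × 100 = 14.05%.
36.81 − 14.05 = 22.76 pp.

22.76 percentage points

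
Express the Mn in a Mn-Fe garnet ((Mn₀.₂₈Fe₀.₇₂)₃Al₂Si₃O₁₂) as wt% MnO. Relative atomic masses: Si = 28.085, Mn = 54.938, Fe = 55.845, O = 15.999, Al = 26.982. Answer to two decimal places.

Molar mass of (Mn₀.₂₈Fe₀.₇₂)₃Al₂Si₃O₁₂ = 0.84·54.938 + 2.16·55.845 + 2·26.982 + 3·28.085 + 12·15.999 = 496.980 g/mol.
Each formula unit contains 0.84 Mn, equivalent to 0.84/1 = 0.8400 mol MnO.
M(MnO) = 1×54.938 + 1×15.999 = 70.937 g/mol.
Mass of MnO per formula unit = 0.8400 × 70.937 = 59.587 g.
MnO wt% = 59.587 / 496.980 × 100 = 11.99%.

11.99 wt%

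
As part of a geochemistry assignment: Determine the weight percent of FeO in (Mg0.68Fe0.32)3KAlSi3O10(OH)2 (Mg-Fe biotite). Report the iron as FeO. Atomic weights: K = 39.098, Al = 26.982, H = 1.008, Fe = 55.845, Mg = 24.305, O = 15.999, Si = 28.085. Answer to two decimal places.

15.41 wt%

M((Mg0.68Fe0.32)3KAlSi3O10(OH)2) = 447.532 g/mol; M(FeO) = 71.844 g/mol.
Moles FeO per formula unit = 0.96 Fe ÷ 1 = 0.9600.
FeO fraction = (0.9600 × 71.844) / 447.532 = 68.970/447.532 = 0.1541.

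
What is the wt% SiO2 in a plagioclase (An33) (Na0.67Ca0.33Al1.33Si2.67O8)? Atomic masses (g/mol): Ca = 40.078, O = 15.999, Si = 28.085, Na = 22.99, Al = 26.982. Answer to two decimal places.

59.97 wt%

M(Na0.67Ca0.33Al1.33Si2.67O8) = 267.494 g/mol; M(SiO2) = 60.083 g/mol.
Moles SiO2 per formula unit = 2.67 Si ÷ 1 = 2.6700.
SiO2 fraction = (2.6700 × 60.083) / 267.494 = 160.422/267.494 = 0.5997.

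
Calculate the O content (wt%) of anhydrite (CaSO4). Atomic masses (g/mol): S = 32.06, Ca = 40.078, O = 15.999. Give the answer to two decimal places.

Molar mass of CaSO4: 1·40.078 + 1·32.06 + 4·15.999 = 136.134 g/mol.
Mass of O per formula unit: 4 × 15.999 = 63.996 g.
Weight fraction O = 63.996 / 136.134 = 0.4701.

47.01 wt%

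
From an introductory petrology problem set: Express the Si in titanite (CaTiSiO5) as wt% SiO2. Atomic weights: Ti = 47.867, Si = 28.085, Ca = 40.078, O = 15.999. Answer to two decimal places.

30.65 wt%

Molar mass of CaTiSiO5 = 1·40.078 + 1·47.867 + 1·28.085 + 5·15.999 = 196.025 g/mol.
Each formula unit contains 1 Si, equivalent to 1/1 = 1.0000 mol SiO2.
M(SiO2) = 1×28.085 + 2×15.999 = 60.083 g/mol.
Mass of SiO2 per formula unit = 1.0000 × 60.083 = 60.083 g.
SiO2 wt% = 60.083 / 196.025 × 100 = 30.65%.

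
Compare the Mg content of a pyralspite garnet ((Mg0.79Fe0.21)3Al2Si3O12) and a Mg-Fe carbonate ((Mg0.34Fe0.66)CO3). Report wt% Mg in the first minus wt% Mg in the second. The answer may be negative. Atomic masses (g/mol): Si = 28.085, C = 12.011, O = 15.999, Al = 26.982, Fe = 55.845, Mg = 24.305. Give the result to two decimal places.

First mineral: 57.603 g Mg in 422.992 g formula = 13.62 wt% Mg.
Second mineral: 8.264 g Mg in 105.129 g formula = 7.86 wt% Mg.
13.62% − 7.86% gives a difference of 5.76 percentage points.

5.76 percentage points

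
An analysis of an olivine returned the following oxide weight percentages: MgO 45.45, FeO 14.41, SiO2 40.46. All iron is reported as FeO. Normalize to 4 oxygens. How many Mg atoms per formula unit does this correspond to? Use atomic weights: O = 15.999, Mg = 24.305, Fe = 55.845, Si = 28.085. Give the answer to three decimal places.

1.686 Mg apfu

45.45 wt% MgO ÷ 40.304 g/mol = 1.12768 mol, giving 1.12768 Mg and 1.12768 O.
14.41 wt% FeO ÷ 71.844 g/mol = 0.20057 mol, giving 0.20057 Fe and 0.20057 O.
40.46 wt% SiO2 ÷ 60.083 g/mol = 0.67340 mol, giving 0.67340 Si and 1.34680 O.
Oxygen sums to 2.67505; scaling by 4/2.67505 = 1.49530 puts the formula on 4 O.
Mg: 1.12768 × 1.49530 = 1.686 atoms per formula unit.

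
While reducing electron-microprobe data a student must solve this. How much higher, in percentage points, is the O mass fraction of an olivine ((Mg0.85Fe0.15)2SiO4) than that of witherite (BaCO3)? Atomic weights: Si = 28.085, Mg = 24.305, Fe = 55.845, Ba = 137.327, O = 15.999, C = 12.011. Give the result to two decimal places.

O in (Mg0.85Fe0.15)2SiO4: molar mass 150.153 g/mol; 4×15.999 = 63.996 g → 42.62 wt%.
O in BaCO3: molar mass 197.335 g/mol; 3×15.999 = 47.997 g → 24.32 wt%.
Difference = 42.62 − 24.32 = 18.30 percentage points.

18.30 percentage points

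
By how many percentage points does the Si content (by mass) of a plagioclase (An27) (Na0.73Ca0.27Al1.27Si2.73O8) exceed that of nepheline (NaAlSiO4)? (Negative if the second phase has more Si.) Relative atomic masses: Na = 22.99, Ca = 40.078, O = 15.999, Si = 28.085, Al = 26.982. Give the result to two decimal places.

First mineral: 76.672 g Si in 266.535 g formula = 28.77 wt% Si.
Second mineral: 28.085 g Si in 142.053 g formula = 19.77 wt% Si.
28.77% − 19.77% gives a difference of 9.00 percentage points.

9.00 percentage points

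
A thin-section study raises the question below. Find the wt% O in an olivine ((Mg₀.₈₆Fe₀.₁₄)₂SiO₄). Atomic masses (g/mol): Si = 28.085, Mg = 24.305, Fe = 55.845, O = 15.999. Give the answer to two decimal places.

Molar mass of (Mg₀.₈₆Fe₀.₁₄)₂SiO₄: 1.72×24.305 + 0.28×55.845 + 1×28.085 + 4×15.999 = 149.522 g/mol.
Mass of O per formula unit: 4 × 15.999 = 63.996 g.
Weight fraction O = 63.996 / 149.522 = 0.4280.

42.80 wt%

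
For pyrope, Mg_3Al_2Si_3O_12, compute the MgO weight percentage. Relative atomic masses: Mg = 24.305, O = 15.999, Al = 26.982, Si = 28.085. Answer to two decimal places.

Molar mass of Mg_3Al_2Si_3O_12 = 3·24.305 + 2·26.982 + 3·28.085 + 12·15.999 = 403.122 g/mol.
Each formula unit contains 3 Mg, equivalent to 3/1 = 3.0000 mol MgO.
M(MgO) = 1×24.305 + 1×15.999 = 40.304 g/mol.
Mass of MgO per formula unit = 3.0000 × 40.304 = 120.912 g.
MgO wt% = 120.912 / 403.122 × 100 = 29.99%.

29.99 wt%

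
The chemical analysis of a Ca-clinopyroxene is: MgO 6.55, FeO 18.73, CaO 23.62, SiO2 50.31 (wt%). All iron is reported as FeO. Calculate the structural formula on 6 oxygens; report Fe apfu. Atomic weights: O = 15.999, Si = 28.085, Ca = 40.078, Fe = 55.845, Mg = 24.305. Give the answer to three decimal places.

MgO: 6.55/40.304 = 0.16251 mol → 0.16251 mol Mg, 0.16251 mol O.
FeO: 18.73/71.844 = 0.26070 mol → 0.26070 mol Fe, 0.26070 mol O.
CaO: 23.62/56.077 = 0.42121 mol → 0.42121 mol Ca, 0.42121 mol O.
SiO2: 50.31/60.083 = 0.83734 mol → 0.83734 mol Si, 1.67468 mol O.
Total oxygen = 2.51910 mol. Normalization factor = 6/2.51910 = 2.38180.
Fe per 6 O = 0.26070 × 2.38180 = 0.621.

0.621 Fe apfu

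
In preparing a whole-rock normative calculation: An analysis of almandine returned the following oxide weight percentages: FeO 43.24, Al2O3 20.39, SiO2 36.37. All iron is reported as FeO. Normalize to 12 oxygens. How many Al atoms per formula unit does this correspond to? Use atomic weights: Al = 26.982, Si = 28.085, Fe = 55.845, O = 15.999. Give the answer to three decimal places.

43.24 wt% FeO ÷ 71.844 g/mol = 0.60186 mol, giving 0.60186 Fe and 0.60186 O.
20.39 wt% Al2O3 ÷ 101.961 g/mol = 0.19998 mol, giving 0.39996 Al and 0.59994 O.
36.37 wt% SiO2 ÷ 60.083 g/mol = 0.60533 mol, giving 0.60533 Si and 1.21066 O.
Oxygen sums to 2.41246; scaling by 12/2.41246 = 4.97418 puts the formula on 12 O.
Al: 0.39996 × 4.97418 = 1.989 atoms per formula unit.

1.989 Al apfu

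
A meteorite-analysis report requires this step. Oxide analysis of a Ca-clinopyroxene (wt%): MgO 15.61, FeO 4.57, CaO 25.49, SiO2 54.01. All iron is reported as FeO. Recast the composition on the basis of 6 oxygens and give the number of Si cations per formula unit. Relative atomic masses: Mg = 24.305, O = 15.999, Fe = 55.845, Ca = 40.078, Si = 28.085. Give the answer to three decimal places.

MgO: 15.61/40.304 = 0.38731 mol → 0.38731 mol Mg, 0.38731 mol O.
FeO: 4.57/71.844 = 0.06361 mol → 0.06361 mol Fe, 0.06361 mol O.
CaO: 25.49/56.077 = 0.45455 mol → 0.45455 mol Ca, 0.45455 mol O.
SiO2: 54.01/60.083 = 0.89892 mol → 0.89892 mol Si, 1.79784 mol O.
Total oxygen = 2.70331 mol. Normalization factor = 6/2.70331 = 2.21950.
Si per 6 O = 0.89892 × 2.21950 = 1.995.

1.995 Si apfu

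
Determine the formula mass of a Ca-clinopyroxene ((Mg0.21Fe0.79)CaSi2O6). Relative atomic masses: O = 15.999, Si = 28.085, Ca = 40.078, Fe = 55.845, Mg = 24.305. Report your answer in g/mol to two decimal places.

The formula mass is the sum 0.21·24.305 + 0.79·55.845 + 1·40.078 + 2·28.085 + 6·15.999.

241.46 g/mol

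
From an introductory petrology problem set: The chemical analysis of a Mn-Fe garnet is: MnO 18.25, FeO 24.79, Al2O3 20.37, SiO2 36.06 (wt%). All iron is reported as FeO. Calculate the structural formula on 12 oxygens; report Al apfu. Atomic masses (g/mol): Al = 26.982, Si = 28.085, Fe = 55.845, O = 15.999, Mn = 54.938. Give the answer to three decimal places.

18.25 wt% MnO ÷ 70.937 g/mol = 0.25727 mol, giving 0.25727 Mn and 0.25727 O.
24.79 wt% FeO ÷ 71.844 g/mol = 0.34505 mol, giving 0.34505 Fe and 0.34505 O.
20.37 wt% Al2O3 ÷ 101.961 g/mol = 0.19978 mol, giving 0.39956 Al and 0.59934 O.
36.06 wt% SiO2 ÷ 60.083 g/mol = 0.60017 mol, giving 0.60017 Si and 1.20034 O.
Oxygen sums to 2.40200; scaling by 12/2.40200 = 4.99584 puts the formula on 12 O.
Al: 0.39956 × 4.99584 = 1.996 atoms per formula unit.

1.996 Al apfu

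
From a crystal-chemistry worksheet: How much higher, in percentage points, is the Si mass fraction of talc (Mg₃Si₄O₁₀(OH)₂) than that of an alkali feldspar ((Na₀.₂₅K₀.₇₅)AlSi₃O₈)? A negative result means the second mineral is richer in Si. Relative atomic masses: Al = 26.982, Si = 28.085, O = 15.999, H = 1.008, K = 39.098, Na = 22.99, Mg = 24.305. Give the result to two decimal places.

Si in Mg₃Si₄O₁₀(OH)₂: molar mass 379.259 g/mol; 4×28.085 = 112.340 g → 29.62 wt%.
Si in (Na₀.₂₅K₀.₇₅)AlSi₃O₈: molar mass 274.300 g/mol; 3×28.085 = 84.255 g → 30.72 wt%.
Difference = 29.62 − 30.72 = -1.10 percentage points.

-1.10 percentage points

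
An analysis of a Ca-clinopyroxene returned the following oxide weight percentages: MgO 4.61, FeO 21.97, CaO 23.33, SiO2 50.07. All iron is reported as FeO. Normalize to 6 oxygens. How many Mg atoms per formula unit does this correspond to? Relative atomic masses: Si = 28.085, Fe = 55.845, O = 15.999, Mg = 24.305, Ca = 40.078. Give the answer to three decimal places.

4.61 wt% MgO ÷ 40.304 g/mol = 0.11438 mol, giving 0.11438 Mg and 0.11438 O.
21.97 wt% FeO ÷ 71.844 g/mol = 0.30580 mol, giving 0.30580 Fe and 0.30580 O.
23.33 wt% CaO ÷ 56.077 g/mol = 0.41604 mol, giving 0.41604 Ca and 0.41604 O.
50.07 wt% SiO2 ÷ 60.083 g/mol = 0.83335 mol, giving 0.83335 Si and 1.66670 O.
Oxygen sums to 2.50292; scaling by 6/2.50292 = 2.39720 puts the formula on 6 O.
Mg: 0.11438 × 2.39720 = 0.274 atoms per formula unit.

0.274 Mg apfu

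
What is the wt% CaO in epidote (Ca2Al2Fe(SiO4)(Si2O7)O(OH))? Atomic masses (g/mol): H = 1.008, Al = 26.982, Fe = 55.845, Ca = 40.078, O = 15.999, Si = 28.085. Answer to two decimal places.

23.21 wt%

M(Ca2Al2Fe(SiO4)(Si2O7)O(OH)) = 483.215 g/mol; M(CaO) = 56.077 g/mol.
Moles CaO per formula unit = 2 Ca ÷ 1 = 2.0000.
CaO fraction = (2.0000 × 56.077) / 483.215 = 112.154/483.215 = 0.2321.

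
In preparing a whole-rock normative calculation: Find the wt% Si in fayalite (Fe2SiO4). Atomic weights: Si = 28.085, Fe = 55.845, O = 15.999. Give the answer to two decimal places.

13.78 mass %

M(Fe2SiO4) = 203.771 g/mol.
Si contributes 1 × 28.085 = 28.085 g per mole.
28.085/203.771 = 0.1378 → 13.78%.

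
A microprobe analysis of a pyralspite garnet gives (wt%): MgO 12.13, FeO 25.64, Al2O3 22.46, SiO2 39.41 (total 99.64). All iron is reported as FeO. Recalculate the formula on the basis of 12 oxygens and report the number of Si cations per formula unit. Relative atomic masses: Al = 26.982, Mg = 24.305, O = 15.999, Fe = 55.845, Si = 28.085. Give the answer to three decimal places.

2.992 Si apfu

12.13 wt% MgO ÷ 40.304 g/mol = 0.30096 mol, giving 0.30096 Mg and 0.30096 O.
25.64 wt% FeO ÷ 71.844 g/mol = 0.35688 mol, giving 0.35688 Fe and 0.35688 O.
22.46 wt% Al2O3 ÷ 101.961 g/mol = 0.22028 mol, giving 0.44056 Al and 0.66084 O.
39.41 wt% SiO2 ÷ 60.083 g/mol = 0.65593 mol, giving 0.65593 Si and 1.31186 O.
Oxygen sums to 2.63054; scaling by 12/2.63054 = 4.56180 puts the formula on 12 O.
Si: 0.65593 × 4.56180 = 2.992 atoms per formula unit.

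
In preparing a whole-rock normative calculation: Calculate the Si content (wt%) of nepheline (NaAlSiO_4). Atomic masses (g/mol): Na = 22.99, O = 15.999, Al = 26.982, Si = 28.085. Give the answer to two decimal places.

Formula mass = 1×22.99 + 1×26.982 + 1×28.085 + 4×15.999 = 142.053 g/mol, of which 28.085 g is Si.
So Si makes up 28.085/142.053 = 0.1977 of the mass, i.e. 19.77%.

19.77 wt%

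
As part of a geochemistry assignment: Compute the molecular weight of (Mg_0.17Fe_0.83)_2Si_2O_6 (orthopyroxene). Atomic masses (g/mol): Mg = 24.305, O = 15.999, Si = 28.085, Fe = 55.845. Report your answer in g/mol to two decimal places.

253.13 g/mol

The formula mass is the sum 0.34·24.305 + 1.66·55.845 + 2·28.085 + 6·15.999.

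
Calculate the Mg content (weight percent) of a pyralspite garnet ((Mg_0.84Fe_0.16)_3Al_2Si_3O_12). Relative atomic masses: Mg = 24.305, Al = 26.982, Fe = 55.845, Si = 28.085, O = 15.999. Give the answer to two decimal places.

14.64 weight percent

Formula mass = 2.52×24.305 + 0.48×55.845 + 2×26.982 + 3×28.085 + 12×15.999 = 418.261 g/mol, of which 61.249 g is Mg.
So Mg makes up 61.249/418.261 = 0.1464 of the mass, i.e. 14.64%.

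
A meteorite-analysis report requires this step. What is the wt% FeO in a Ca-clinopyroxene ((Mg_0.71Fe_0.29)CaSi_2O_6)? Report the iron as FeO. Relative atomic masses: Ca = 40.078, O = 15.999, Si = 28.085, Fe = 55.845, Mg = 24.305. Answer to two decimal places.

M((Mg_0.71Fe_0.29)CaSi_2O_6) = 225.694 g/mol; M(FeO) = 71.844 g/mol.
Moles FeO per formula unit = 0.29 Fe ÷ 1 = 0.2900.
FeO fraction = (0.2900 × 71.844) / 225.694 = 20.835/225.694 = 0.0923.

9.23 wt%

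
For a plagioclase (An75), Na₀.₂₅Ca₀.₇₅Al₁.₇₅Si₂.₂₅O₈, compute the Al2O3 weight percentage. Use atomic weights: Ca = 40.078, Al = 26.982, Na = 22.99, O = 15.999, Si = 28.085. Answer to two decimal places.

M(Na₀.₂₅Ca₀.₇₅Al₁.₇₅Si₂.₂₅O₈) = 274.208 g/mol; M(Al2O3) = 101.961 g/mol.
Moles Al2O3 per formula unit = 1.75 Al ÷ 2 = 0.8750.
Al2O3 fraction = (0.8750 × 101.961) / 274.208 = 89.216/274.208 = 0.3254.

32.54 wt%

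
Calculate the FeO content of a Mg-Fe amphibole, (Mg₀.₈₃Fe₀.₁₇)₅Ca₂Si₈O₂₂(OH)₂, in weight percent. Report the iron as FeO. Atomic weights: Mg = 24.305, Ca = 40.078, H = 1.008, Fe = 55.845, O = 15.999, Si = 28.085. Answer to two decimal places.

7.28 wt%

M((Mg₀.₈₃Fe₀.₁₇)₅Ca₂Si₈O₂₂(OH)₂) = 839.162 g/mol; M(FeO) = 71.844 g/mol.
Moles FeO per formula unit = 0.85 Fe ÷ 1 = 0.8500.
FeO fraction = (0.8500 × 71.844) / 839.162 = 61.067/839.162 = 0.0728.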